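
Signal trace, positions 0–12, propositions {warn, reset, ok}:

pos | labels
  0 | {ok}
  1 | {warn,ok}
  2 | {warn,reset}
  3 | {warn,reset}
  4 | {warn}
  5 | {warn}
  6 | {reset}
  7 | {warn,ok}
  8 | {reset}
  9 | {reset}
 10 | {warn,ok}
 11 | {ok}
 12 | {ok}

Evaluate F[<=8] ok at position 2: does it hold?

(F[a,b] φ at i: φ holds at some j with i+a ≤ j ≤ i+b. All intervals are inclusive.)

Check ok at each j in [2,10]:
  j=2: false
  j=3: false
  j=4: false
  j=5: false
  j=6: false
  j=7: true
  j=8: false
  j=9: false
  j=10: true
Found at j=7 → formula holds.

Yes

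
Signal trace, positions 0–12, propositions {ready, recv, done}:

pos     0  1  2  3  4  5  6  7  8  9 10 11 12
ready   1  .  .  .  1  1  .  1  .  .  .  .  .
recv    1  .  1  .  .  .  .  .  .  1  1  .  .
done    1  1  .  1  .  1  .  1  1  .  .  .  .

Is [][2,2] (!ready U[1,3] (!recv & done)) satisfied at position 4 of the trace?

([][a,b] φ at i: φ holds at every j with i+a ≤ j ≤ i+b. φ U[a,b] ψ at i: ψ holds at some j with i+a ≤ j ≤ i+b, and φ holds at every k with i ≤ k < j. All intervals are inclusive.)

Yes

Check (!ready U[1,3] (!recv & done)) at every j in [6,6]:
  j=6: holds
All positions satisfy it → formula holds.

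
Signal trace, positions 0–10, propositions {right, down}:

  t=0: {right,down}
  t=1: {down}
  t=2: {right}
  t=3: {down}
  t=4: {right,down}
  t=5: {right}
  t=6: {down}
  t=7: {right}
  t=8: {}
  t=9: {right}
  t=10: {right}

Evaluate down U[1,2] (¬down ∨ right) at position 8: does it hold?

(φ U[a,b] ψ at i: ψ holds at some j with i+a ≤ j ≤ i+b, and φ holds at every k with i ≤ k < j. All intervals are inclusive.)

Need some j in [9,10] with (¬down ∨ right), and down at every k in [8,j-1].
  j=9: (¬down ∨ right) holds, but down fails at k=8 → not this j.
  j=10: (¬down ∨ right) holds, but down fails at k=8 → not this j.
No j in the window works → until fails.

Does not hold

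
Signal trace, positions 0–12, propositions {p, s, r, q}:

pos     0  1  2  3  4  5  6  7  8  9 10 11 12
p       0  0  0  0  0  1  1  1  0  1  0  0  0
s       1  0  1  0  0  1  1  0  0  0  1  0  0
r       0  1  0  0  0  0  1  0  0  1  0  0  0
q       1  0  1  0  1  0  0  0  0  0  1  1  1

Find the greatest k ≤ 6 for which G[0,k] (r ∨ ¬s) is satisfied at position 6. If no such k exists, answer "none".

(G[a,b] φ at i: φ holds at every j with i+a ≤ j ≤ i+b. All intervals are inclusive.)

3

(r ∨ ¬s) must hold from j=6 onward; find where it first fails.
  j=6: holds
  j=7: holds
  j=8: holds
  j=9: holds
  j=10: fails
Holds on [6,9], so largest k = 3.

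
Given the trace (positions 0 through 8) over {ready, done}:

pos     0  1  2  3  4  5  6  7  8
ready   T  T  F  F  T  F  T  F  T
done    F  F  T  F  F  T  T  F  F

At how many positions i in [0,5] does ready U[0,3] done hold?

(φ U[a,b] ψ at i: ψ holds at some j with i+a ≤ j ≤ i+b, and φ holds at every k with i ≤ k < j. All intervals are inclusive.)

5

Evaluate at each i in [0,5]:
  i=0: ✓ (rhs at j=2; lhs holds on [0,1])
  i=1: ✓ (rhs at j=2; lhs holds on [1,1])
  i=2: ✓ (rhs at j=2)
  i=3: ✗ (lhs fails at k=3 before rhs at j=5)
  i=4: ✓ (rhs at j=5; lhs holds on [4,4])
  i=5: ✓ (rhs at j=5)
Positions where it holds: {0, 1, 2, 4, 5} → 5.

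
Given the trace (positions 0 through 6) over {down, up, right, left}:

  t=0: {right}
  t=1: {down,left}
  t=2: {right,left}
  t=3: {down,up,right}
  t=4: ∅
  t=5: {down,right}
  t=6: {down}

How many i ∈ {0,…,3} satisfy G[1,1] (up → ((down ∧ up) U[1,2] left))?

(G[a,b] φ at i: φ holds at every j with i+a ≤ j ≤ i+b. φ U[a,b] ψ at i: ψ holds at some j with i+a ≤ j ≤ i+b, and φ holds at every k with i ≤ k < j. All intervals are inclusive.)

Evaluate at each i in [0,3]:
  i=0: ✓ (all of [1,1])
  i=1: ✓ (all of [2,2])
  i=2: ✗ (fails at j=3)
  i=3: ✓ (all of [4,4])
Positions where it holds: {0, 1, 3} → 3.

3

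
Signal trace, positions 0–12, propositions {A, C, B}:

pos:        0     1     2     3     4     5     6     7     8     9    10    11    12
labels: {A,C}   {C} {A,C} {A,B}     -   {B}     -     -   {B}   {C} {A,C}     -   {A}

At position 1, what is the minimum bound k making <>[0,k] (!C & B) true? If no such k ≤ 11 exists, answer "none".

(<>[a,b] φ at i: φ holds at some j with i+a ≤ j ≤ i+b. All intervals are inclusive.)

2

Scan j = 1,2,… for (!C & B):
  j=1: fails
  j=2: fails
  j=3: holds
First hit at j=3, so smallest k = 3-1 = 2.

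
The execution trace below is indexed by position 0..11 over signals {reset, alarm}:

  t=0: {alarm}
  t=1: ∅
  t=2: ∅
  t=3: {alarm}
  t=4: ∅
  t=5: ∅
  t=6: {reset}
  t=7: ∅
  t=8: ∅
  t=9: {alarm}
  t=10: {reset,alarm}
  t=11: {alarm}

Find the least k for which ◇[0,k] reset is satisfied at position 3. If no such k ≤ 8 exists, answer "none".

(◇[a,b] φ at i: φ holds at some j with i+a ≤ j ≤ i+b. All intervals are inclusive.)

Scan j = 3,4,… for reset:
  j=3: fails
  j=4: fails
  j=5: fails
  j=6: holds
First hit at j=6, so smallest k = 6-3 = 3.

3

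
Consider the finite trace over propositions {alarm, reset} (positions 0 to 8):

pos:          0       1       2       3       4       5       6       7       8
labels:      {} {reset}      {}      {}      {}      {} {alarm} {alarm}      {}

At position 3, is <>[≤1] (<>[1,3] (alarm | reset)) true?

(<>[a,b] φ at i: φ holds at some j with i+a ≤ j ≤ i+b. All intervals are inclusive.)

True

Check <>[1,3] (alarm | reset) at each j in [3,4]:
  j=3: holds (witness at 6)
  j=4: holds (witness at 6)
Found at j=3 → formula holds.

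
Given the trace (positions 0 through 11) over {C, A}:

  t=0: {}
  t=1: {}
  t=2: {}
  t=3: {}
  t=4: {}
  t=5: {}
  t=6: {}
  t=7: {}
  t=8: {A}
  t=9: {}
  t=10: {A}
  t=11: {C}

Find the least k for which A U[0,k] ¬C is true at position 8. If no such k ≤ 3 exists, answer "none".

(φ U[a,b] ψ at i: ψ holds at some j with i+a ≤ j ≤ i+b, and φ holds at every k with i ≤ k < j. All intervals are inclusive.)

0

Need earliest j ≥ 8 with ¬C, and A at every k in [8,j-1].
  j=8: rhs holds (empty prefix). k = 0.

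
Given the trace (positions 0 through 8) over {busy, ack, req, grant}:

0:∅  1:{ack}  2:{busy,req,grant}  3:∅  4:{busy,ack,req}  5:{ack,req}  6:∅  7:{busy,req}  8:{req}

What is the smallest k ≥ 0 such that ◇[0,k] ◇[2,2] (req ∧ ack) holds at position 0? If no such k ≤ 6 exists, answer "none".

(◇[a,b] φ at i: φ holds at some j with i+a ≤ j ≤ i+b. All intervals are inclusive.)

Scan j = 0,1,… for ◇[2,2] (req ∧ ack):
  j=0: fails
  j=1: fails
  j=2: holds
First hit at j=2, so smallest k = 2-0 = 2.

2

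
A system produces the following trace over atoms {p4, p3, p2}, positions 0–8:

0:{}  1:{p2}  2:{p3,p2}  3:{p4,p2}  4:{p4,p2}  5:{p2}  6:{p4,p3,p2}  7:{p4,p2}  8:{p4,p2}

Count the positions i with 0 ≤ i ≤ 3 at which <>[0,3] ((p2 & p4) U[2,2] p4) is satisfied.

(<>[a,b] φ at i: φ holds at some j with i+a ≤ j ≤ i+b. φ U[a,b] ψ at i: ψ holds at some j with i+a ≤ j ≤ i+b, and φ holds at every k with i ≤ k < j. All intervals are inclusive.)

Evaluate at each i in [0,3]:
  i=0: ✗ (none in [0,3])
  i=1: ✗ (none in [1,4])
  i=2: ✗ (none in [2,5])
  i=3: ✓ (witness j=6)
Positions where it holds: {3} → 1.

1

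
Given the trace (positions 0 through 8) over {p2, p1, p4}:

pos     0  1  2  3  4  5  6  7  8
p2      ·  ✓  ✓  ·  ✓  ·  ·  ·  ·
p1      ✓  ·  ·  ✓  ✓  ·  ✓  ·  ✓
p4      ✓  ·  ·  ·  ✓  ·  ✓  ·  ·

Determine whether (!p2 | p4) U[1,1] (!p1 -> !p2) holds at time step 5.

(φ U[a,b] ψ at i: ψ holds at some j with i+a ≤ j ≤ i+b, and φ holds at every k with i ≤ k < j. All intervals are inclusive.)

Need some j in [6,6] with (!p1 -> !p2), and (!p2 | p4) at every k in [5,j-1].
  j=6: (!p1 -> !p2) holds; (!p2 | p4) holds at every k in [5,5] → satisfied.

Holds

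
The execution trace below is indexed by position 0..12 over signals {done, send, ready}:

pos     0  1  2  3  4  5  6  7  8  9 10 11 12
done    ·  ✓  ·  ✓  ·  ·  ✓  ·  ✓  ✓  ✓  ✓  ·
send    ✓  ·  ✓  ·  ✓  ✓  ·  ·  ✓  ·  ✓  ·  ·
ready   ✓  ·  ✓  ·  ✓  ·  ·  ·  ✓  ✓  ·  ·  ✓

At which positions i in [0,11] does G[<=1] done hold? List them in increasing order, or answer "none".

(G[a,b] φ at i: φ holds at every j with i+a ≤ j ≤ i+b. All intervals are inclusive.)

Evaluate at each i in [0,11]:
  i=0: ✗ (fails at j=0)
  i=1: ✗ (fails at j=2)
  i=2: ✗ (fails at j=2)
  i=3: ✗ (fails at j=4)
  i=4: ✗ (fails at j=4)
  i=5: ✗ (fails at j=5)
  i=6: ✗ (fails at j=7)
  i=7: ✗ (fails at j=7)
  i=8: ✓ (all of [8,9])
  i=9: ✓ (all of [9,10])
  i=10: ✓ (all of [10,11])
  i=11: ✗ (fails at j=12)

8, 9, 10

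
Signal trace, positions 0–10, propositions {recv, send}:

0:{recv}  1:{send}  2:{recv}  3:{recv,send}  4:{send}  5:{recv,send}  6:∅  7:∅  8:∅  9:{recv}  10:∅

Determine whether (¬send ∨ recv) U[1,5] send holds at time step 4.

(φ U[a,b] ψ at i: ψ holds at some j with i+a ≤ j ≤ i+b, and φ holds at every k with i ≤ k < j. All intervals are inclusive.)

Need some j in [5,9] with send, and (¬send ∨ recv) at every k in [4,j-1].
  j=5: send holds, but (¬send ∨ recv) fails at k=4 → not this j.
  j=6: send false.
  j=7: send false.
  j=8: send false.
  j=9: send false.
No j in the window works → until fails.

False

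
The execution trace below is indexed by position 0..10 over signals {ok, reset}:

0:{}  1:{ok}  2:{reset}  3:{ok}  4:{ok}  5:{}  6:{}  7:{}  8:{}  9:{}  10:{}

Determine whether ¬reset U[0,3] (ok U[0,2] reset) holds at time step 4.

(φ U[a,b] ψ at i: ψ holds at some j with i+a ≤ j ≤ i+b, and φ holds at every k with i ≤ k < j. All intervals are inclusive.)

Need some j in [4,7] with (ok U[0,2] reset), and ¬reset at every k in [4,j-1].
  j=4: (ok U[0,2] reset) — fails.
  j=5: (ok U[0,2] reset) — fails.
  j=6: (ok U[0,2] reset) — fails.
  j=7: (ok U[0,2] reset) — fails.
No j in the window works → until fails.

Does not hold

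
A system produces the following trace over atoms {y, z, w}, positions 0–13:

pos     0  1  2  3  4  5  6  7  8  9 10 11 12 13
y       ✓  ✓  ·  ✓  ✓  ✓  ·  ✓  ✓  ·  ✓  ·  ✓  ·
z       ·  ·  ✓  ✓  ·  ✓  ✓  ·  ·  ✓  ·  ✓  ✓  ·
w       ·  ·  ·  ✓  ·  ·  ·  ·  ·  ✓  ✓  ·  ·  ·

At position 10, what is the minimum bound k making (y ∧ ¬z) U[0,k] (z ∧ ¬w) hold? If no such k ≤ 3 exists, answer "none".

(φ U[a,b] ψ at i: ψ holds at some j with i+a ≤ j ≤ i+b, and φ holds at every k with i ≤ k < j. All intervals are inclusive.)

1

Need earliest j ≥ 10 with (z ∧ ¬w), and (y ∧ ¬z) at every k in [10,j-1].
  j=10: rhs fails.
  j=11: rhs holds; lhs holds on [10,10]. k = 1.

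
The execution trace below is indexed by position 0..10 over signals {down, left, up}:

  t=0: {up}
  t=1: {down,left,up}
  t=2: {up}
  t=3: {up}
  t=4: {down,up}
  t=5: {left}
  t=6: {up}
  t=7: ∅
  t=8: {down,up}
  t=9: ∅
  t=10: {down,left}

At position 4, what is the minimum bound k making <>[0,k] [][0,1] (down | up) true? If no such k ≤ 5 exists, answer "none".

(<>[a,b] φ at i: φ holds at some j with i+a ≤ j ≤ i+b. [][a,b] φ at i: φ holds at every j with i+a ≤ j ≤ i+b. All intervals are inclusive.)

none

Scan j = 4,5,… for [][0,1] (down | up):
  j=4: fails
  j=5: fails
  j=6: fails
  j=7: fails
  j=8: fails
  j=9: fails
No j in [4,9] satisfies it → none.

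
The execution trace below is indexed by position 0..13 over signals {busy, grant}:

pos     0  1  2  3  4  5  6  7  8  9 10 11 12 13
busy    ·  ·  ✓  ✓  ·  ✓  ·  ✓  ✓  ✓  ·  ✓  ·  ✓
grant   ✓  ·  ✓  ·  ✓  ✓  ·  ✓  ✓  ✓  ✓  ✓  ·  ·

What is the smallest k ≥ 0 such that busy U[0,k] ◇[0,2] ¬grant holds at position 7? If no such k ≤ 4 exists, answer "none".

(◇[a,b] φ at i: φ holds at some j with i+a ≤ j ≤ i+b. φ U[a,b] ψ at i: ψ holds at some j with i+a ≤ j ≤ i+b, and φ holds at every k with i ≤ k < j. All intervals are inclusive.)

3

Need earliest j ≥ 7 with ◇[0,2] ¬grant, and busy at every k in [7,j-1].
  j=7: rhs fails.
  j=8: rhs fails.
  j=9: rhs fails.
  j=10: rhs holds; lhs holds on [7,9]. k = 3.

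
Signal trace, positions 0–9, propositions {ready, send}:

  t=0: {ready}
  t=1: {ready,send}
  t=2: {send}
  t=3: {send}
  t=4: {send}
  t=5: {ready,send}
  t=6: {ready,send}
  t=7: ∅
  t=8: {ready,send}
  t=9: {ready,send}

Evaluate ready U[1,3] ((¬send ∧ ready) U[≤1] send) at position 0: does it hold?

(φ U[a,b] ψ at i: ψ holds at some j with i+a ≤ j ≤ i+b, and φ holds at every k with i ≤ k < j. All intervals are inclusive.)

Need some j in [1,3] with ((¬send ∧ ready) U[≤1] send), and ready at every k in [0,j-1].
  j=1: ((¬send ∧ ready) U[≤1] send) holds; ready holds at every k in [0,0] → satisfied.

Yes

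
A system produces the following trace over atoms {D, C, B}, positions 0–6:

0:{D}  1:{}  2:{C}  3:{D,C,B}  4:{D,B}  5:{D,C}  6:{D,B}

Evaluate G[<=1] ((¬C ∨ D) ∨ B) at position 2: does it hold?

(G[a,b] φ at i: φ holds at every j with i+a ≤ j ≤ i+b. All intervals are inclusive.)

No

Check ((¬C ∨ D) ∨ B) at every j in [2,3]:
  j=2: false
  j=3: true
Fails at j=2 → formula fails.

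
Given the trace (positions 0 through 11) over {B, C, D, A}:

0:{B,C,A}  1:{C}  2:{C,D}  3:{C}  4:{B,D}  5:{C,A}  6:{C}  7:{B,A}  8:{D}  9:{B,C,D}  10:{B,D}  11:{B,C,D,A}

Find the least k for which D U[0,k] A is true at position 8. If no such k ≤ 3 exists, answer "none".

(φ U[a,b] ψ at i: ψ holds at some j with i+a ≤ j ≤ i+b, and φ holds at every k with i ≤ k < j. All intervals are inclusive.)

Need earliest j ≥ 8 with A, and D at every k in [8,j-1].
  j=8: rhs fails.
  j=9: rhs fails.
  j=10: rhs fails.
  j=11: rhs holds; lhs holds on [8,10]. k = 3.

3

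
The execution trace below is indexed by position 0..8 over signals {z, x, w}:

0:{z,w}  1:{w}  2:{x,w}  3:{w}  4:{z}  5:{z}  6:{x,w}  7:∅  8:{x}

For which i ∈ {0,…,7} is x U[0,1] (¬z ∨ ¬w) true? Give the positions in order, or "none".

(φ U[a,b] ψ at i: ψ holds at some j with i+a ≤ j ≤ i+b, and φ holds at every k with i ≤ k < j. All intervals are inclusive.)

1, 2, 3, 4, 5, 6, 7

Evaluate at each i in [0,7]:
  i=0: ✗ (lhs fails at k=0 before rhs at j=1)
  i=1: ✓ (rhs at j=1)
  i=2: ✓ (rhs at j=2)
  i=3: ✓ (rhs at j=3)
  i=4: ✓ (rhs at j=4)
  i=5: ✓ (rhs at j=5)
  i=6: ✓ (rhs at j=6)
  i=7: ✓ (rhs at j=7)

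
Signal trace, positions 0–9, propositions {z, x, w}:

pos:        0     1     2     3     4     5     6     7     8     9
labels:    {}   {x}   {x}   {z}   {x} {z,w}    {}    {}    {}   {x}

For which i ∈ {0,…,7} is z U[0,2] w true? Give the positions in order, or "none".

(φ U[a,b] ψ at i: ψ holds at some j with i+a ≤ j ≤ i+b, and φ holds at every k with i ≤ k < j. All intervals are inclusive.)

5

Evaluate at each i in [0,7]:
  i=0: ✗ (no rhs in [0,2])
  i=1: ✗ (no rhs in [1,3])
  i=2: ✗ (no rhs in [2,4])
  i=3: ✗ (lhs fails at k=4 before rhs at j=5)
  i=4: ✗ (lhs fails at k=4 before rhs at j=5)
  i=5: ✓ (rhs at j=5)
  i=6: ✗ (no rhs in [6,8])
  i=7: ✗ (no rhs in [7,9])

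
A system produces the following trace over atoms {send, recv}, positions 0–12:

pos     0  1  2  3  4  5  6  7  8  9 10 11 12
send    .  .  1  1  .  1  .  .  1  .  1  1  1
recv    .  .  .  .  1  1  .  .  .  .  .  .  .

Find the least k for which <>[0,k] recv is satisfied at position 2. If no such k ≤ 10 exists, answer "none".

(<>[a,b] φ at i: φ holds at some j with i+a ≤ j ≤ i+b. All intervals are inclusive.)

2

Scan j = 2,3,… for recv:
  j=2: fails
  j=3: fails
  j=4: holds
First hit at j=4, so smallest k = 4-2 = 2.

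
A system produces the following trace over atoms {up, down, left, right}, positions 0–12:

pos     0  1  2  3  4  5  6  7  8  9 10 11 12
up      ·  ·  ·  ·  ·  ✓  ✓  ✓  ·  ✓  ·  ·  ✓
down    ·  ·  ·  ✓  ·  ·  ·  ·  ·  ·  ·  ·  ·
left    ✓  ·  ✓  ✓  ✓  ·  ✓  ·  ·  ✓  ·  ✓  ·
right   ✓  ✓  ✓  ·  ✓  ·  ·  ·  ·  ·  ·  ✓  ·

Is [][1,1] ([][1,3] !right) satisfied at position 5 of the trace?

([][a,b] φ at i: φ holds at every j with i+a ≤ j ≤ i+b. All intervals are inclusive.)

True

Check [][1,3] !right at every j in [6,6]:
  j=6: holds on [7,9]
All positions satisfy it → formula holds.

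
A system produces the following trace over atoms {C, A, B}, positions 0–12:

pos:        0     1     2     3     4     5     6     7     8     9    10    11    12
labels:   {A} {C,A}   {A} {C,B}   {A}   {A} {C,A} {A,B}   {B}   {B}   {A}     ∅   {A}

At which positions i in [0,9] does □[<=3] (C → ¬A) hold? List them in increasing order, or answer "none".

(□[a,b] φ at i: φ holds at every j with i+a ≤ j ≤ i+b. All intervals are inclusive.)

2, 7, 8, 9

Evaluate at each i in [0,9]:
  i=0: ✗ (fails at j=1)
  i=1: ✗ (fails at j=1)
  i=2: ✓ (all of [2,5])
  i=3: ✗ (fails at j=6)
  i=4: ✗ (fails at j=6)
  i=5: ✗ (fails at j=6)
  i=6: ✗ (fails at j=6)
  i=7: ✓ (all of [7,10])
  i=8: ✓ (all of [8,11])
  i=9: ✓ (all of [9,12])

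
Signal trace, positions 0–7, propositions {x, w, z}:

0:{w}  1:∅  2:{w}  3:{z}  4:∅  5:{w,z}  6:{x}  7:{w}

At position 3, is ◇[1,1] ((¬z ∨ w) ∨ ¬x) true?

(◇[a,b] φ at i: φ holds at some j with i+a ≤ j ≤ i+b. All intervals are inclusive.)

Check ((¬z ∨ w) ∨ ¬x) at each j in [4,4]:
  j=4: true
Found at j=4 → formula holds.

Holds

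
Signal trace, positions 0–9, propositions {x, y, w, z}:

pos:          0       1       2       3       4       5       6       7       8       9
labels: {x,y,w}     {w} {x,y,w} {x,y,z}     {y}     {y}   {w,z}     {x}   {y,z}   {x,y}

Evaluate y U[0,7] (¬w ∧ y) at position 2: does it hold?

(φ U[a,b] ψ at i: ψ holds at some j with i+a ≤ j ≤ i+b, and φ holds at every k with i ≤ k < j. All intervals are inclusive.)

Yes

Need some j in [2,9] with (¬w ∧ y), and y at every k in [2,j-1].
  j=2: (¬w ∧ y) false.
  j=3: (¬w ∧ y) holds; y holds at every k in [2,2] → satisfied.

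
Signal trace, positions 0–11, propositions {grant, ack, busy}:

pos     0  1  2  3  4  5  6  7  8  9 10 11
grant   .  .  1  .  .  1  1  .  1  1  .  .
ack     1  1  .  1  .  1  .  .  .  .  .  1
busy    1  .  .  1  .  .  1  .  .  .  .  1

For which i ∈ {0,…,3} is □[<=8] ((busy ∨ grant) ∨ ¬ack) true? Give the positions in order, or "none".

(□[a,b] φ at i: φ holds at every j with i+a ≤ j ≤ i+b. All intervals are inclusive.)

2, 3

Evaluate at each i in [0,3]:
  i=0: ✗ (fails at j=1)
  i=1: ✗ (fails at j=1)
  i=2: ✓ (all of [2,10])
  i=3: ✓ (all of [3,11])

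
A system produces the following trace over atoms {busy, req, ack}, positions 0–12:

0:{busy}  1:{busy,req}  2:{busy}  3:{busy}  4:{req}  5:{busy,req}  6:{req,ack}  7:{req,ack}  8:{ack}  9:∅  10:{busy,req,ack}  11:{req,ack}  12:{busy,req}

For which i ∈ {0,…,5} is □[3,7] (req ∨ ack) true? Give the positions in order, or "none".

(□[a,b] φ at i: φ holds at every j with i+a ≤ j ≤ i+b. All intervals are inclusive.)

1

Evaluate at each i in [0,5]:
  i=0: ✗ (fails at j=3)
  i=1: ✓ (all of [4,8])
  i=2: ✗ (fails at j=9)
  i=3: ✗ (fails at j=9)
  i=4: ✗ (fails at j=9)
  i=5: ✗ (fails at j=9)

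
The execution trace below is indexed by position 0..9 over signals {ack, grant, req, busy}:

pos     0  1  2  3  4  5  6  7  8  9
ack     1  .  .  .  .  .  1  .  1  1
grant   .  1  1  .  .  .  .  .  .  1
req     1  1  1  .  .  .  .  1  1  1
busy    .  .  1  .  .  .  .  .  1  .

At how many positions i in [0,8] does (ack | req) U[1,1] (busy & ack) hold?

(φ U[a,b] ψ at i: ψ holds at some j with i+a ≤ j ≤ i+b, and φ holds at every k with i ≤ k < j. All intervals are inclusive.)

Evaluate at each i in [0,8]:
  i=0: ✗ (no rhs in [1,1])
  i=1: ✗ (no rhs in [2,2])
  i=2: ✗ (no rhs in [3,3])
  i=3: ✗ (no rhs in [4,4])
  i=4: ✗ (no rhs in [5,5])
  i=5: ✗ (no rhs in [6,6])
  i=6: ✗ (no rhs in [7,7])
  i=7: ✓ (rhs at j=8; lhs holds on [7,7])
  i=8: ✗ (no rhs in [9,9])
Positions where it holds: {7} → 1.

1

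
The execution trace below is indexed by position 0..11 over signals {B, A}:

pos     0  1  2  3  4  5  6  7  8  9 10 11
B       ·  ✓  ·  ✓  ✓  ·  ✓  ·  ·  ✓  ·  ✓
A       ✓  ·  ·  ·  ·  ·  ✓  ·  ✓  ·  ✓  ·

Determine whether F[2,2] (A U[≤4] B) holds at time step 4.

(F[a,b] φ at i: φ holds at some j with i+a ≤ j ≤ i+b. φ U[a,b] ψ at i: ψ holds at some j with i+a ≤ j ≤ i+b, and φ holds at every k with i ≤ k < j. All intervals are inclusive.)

Yes

Check (A U[≤4] B) at each j in [6,6]:
  j=6: holds
Found at j=6 → formula holds.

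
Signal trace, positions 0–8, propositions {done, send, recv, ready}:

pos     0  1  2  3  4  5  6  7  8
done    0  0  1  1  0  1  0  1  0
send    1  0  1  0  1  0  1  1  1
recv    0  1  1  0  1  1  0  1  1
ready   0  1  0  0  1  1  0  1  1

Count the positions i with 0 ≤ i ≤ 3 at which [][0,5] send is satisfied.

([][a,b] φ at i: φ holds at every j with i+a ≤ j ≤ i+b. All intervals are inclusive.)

Evaluate at each i in [0,3]:
  i=0: ✗ (fails at j=1)
  i=1: ✗ (fails at j=1)
  i=2: ✗ (fails at j=3)
  i=3: ✗ (fails at j=3)
Positions where it holds: {} → 0.

0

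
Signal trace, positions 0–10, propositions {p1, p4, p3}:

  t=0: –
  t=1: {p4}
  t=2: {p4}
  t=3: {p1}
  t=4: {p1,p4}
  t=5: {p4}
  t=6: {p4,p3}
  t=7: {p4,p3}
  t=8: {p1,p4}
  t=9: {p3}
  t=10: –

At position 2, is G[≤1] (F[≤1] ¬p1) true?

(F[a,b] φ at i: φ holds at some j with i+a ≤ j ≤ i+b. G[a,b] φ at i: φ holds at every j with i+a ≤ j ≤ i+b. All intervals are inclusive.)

False

Check F[≤1] ¬p1 at every j in [2,3]:
  j=2: holds (witness at 2)
  j=3: fails (none in [3,4])
Fails at j=3 → formula fails.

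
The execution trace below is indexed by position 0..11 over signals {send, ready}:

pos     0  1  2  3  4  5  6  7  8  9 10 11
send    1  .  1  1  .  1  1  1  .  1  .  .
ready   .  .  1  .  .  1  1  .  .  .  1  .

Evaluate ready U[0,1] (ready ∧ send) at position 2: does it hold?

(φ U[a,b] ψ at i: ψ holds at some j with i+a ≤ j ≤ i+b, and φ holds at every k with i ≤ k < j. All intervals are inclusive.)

Holds

Need some j in [2,3] with (ready ∧ send), and ready at every k in [2,j-1].
  j=2: (ready ∧ send) holds; no prefix to check → satisfied.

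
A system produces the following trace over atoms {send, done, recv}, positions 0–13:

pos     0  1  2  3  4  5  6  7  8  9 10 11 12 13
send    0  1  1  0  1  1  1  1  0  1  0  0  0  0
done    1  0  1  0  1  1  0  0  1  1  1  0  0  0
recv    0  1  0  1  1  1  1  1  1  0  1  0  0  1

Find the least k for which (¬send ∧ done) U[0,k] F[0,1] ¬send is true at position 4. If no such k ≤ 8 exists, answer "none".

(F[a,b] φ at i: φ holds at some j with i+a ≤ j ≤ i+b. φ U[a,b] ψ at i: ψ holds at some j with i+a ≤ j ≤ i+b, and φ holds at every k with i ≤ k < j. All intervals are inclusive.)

none

Need earliest j ≥ 4 with F[0,1] ¬send, and (¬send ∧ done) at every k in [4,j-1].
  j=4: rhs fails.
  j=5: rhs fails.
  j=6: rhs fails.
  j=7: rhs holds but lhs fails at k=4.
  j=8: rhs holds but lhs fails at k=4.
  j=9: rhs holds but lhs fails at k=4.
  j=10: rhs holds but lhs fails at k=4.
  j=11: rhs holds but lhs fails at k=4.
  j=12: rhs holds but lhs fails at k=4.
No witness within the range → none.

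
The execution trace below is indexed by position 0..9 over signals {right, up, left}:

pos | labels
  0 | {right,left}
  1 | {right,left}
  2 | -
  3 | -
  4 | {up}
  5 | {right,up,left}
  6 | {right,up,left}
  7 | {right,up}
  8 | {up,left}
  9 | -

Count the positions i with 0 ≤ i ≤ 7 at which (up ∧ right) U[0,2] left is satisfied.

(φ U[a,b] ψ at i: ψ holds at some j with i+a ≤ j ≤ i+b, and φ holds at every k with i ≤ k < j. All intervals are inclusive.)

5

Evaluate at each i in [0,7]:
  i=0: ✓ (rhs at j=0)
  i=1: ✓ (rhs at j=1)
  i=2: ✗ (no rhs in [2,4])
  i=3: ✗ (lhs fails at k=3 before rhs at j=5)
  i=4: ✗ (lhs fails at k=4 before rhs at j=5)
  i=5: ✓ (rhs at j=5)
  i=6: ✓ (rhs at j=6)
  i=7: ✓ (rhs at j=8; lhs holds on [7,7])
Positions where it holds: {0, 1, 5, 6, 7} → 5.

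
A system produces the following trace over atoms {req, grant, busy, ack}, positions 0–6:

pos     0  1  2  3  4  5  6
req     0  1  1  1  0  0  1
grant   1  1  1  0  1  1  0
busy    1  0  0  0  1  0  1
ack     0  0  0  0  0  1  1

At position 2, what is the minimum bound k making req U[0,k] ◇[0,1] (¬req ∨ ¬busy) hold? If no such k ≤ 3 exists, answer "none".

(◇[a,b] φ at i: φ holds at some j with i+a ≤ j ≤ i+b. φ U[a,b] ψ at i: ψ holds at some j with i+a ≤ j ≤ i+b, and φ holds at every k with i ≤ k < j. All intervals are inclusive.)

Need earliest j ≥ 2 with ◇[0,1] (¬req ∨ ¬busy), and req at every k in [2,j-1].
  j=2: rhs holds (empty prefix). k = 0.

0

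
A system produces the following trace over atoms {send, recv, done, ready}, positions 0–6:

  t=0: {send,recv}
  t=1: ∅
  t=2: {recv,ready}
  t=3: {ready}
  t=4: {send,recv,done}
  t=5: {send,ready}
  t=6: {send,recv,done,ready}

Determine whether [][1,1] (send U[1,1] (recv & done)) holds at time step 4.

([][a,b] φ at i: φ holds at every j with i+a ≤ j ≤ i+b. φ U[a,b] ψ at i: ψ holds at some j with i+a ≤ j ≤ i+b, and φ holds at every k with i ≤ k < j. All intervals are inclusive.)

Holds

Check (send U[1,1] (recv & done)) at every j in [5,5]:
  j=5: holds
All positions satisfy it → formula holds.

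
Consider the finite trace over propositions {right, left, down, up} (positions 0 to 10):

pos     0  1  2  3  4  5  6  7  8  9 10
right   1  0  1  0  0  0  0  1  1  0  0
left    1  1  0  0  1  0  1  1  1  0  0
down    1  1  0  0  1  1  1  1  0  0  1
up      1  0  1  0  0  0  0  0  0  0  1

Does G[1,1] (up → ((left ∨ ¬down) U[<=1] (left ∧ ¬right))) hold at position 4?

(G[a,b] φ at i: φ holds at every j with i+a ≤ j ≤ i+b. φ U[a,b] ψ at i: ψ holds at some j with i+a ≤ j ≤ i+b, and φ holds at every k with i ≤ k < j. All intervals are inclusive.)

Check (up → ((left ∨ ¬down) U[<=1] (left ∧ ¬right))) at every j in [5,5]:
  j=5: antecedent false → ✓
All positions satisfy it → formula holds.

True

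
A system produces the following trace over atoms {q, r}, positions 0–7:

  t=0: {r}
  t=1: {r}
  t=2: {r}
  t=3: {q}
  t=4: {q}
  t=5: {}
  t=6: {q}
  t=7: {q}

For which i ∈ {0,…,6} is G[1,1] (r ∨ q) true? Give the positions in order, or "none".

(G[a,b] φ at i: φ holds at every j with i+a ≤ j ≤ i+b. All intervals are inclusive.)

0, 1, 2, 3, 5, 6

Evaluate at each i in [0,6]:
  i=0: ✓ (all of [1,1])
  i=1: ✓ (all of [2,2])
  i=2: ✓ (all of [3,3])
  i=3: ✓ (all of [4,4])
  i=4: ✗ (fails at j=5)
  i=5: ✓ (all of [6,6])
  i=6: ✓ (all of [7,7])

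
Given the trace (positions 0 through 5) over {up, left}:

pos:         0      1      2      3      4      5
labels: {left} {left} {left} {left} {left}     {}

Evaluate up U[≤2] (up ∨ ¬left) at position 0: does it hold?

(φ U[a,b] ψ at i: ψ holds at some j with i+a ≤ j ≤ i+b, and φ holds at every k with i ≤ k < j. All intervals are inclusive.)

Need some j in [0,2] with (up ∨ ¬left), and up at every k in [0,j-1].
  j=0: (up ∨ ¬left) false.
  j=1: (up ∨ ¬left) false.
  j=2: (up ∨ ¬left) false.
No j in the window works → until fails.

Does not hold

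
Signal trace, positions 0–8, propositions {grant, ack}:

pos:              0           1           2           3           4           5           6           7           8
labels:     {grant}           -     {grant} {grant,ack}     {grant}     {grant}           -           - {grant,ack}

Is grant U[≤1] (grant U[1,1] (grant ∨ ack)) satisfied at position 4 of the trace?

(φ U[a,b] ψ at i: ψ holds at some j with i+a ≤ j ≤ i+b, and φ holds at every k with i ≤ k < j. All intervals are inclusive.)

Yes

Need some j in [4,5] with (grant U[1,1] (grant ∨ ack)), and grant at every k in [4,j-1].
  j=4: (grant U[1,1] (grant ∨ ack)) holds; no prefix to check → satisfied.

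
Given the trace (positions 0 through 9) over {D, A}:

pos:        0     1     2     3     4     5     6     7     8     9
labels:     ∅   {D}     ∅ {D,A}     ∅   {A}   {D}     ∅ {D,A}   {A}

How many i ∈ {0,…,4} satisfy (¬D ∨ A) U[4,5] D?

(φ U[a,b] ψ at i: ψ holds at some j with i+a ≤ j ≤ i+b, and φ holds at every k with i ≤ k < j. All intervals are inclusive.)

Evaluate at each i in [0,4]:
  i=0: ✗ (no rhs in [4,5])
  i=1: ✗ (lhs fails at k=1 before rhs at j=6)
  i=2: ✓ (rhs at j=6; lhs holds on [2,5])
  i=3: ✗ (lhs fails at k=6 before rhs at j=8)
  i=4: ✗ (lhs fails at k=6 before rhs at j=8)
Positions where it holds: {2} → 1.

1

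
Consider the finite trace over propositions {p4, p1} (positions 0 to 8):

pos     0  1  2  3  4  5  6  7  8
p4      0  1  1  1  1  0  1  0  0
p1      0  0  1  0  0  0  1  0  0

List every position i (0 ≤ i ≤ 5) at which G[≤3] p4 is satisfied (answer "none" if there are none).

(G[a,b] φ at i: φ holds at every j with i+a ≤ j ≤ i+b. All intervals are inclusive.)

1

Evaluate at each i in [0,5]:
  i=0: ✗ (fails at j=0)
  i=1: ✓ (all of [1,4])
  i=2: ✗ (fails at j=5)
  i=3: ✗ (fails at j=5)
  i=4: ✗ (fails at j=5)
  i=5: ✗ (fails at j=5)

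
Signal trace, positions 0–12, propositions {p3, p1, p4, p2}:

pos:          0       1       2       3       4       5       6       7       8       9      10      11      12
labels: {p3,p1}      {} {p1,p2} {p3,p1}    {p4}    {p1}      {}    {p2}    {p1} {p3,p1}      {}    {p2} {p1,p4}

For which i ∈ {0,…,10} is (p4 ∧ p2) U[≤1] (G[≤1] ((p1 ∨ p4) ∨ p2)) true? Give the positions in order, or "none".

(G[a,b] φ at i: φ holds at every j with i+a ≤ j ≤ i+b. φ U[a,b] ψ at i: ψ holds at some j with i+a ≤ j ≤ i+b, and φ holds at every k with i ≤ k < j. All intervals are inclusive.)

2, 3, 4, 7, 8

Evaluate at each i in [0,10]:
  i=0: ✗ (no rhs in [0,1])
  i=1: ✗ (lhs fails at k=1 before rhs at j=2)
  i=2: ✓ (rhs at j=2)
  i=3: ✓ (rhs at j=3)
  i=4: ✓ (rhs at j=4)
  i=5: ✗ (no rhs in [5,6])
  i=6: ✗ (lhs fails at k=6 before rhs at j=7)
  i=7: ✓ (rhs at j=7)
  i=8: ✓ (rhs at j=8)
  i=9: ✗ (no rhs in [9,10])
  i=10: ✗ (lhs fails at k=10 before rhs at j=11)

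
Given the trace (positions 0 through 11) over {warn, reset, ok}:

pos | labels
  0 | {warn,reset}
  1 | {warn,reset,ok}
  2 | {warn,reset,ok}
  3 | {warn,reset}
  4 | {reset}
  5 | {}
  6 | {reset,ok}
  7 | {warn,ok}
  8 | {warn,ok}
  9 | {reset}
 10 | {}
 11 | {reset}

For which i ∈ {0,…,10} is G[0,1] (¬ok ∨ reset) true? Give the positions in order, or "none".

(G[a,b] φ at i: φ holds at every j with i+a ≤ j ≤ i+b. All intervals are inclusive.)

0, 1, 2, 3, 4, 5, 9, 10

Evaluate at each i in [0,10]:
  i=0: ✓ (all of [0,1])
  i=1: ✓ (all of [1,2])
  i=2: ✓ (all of [2,3])
  i=3: ✓ (all of [3,4])
  i=4: ✓ (all of [4,5])
  i=5: ✓ (all of [5,6])
  i=6: ✗ (fails at j=7)
  i=7: ✗ (fails at j=7)
  i=8: ✗ (fails at j=8)
  i=9: ✓ (all of [9,10])
  i=10: ✓ (all of [10,11])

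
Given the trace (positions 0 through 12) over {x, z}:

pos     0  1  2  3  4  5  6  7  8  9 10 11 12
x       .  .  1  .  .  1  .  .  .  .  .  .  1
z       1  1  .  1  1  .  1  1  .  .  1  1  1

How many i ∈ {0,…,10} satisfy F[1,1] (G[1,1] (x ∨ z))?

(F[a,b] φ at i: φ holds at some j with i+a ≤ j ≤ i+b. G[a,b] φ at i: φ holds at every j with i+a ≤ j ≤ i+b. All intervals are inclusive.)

Evaluate at each i in [0,10]:
  i=0: ✓ (witness j=1)
  i=1: ✓ (witness j=2)
  i=2: ✓ (witness j=3)
  i=3: ✓ (witness j=4)
  i=4: ✓ (witness j=5)
  i=5: ✓ (witness j=6)
  i=6: ✗ (none in [7,7])
  i=7: ✗ (none in [8,8])
  i=8: ✓ (witness j=9)
  i=9: ✓ (witness j=10)
  i=10: ✓ (witness j=11)
Positions where it holds: {0, 1, 2, 3, 4, 5, 8, 9, 10} → 9.

9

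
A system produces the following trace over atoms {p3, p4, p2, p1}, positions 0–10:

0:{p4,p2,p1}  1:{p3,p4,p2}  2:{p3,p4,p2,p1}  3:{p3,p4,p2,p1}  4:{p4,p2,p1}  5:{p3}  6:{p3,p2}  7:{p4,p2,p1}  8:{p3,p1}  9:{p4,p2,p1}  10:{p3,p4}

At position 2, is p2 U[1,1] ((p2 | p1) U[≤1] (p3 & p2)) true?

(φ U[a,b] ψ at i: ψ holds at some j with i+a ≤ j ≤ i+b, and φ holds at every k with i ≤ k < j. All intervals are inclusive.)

True

Need some j in [3,3] with ((p2 | p1) U[≤1] (p3 & p2)), and p2 at every k in [2,j-1].
  j=3: ((p2 | p1) U[≤1] (p3 & p2)) holds; p2 holds at every k in [2,2] → satisfied.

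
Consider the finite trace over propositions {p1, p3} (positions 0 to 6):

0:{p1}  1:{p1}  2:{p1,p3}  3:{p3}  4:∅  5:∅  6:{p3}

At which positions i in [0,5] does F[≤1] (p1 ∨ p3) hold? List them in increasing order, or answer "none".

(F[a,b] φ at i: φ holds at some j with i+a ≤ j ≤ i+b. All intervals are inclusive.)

0, 1, 2, 3, 5

Evaluate at each i in [0,5]:
  i=0: ✓ (witness j=0)
  i=1: ✓ (witness j=1)
  i=2: ✓ (witness j=2)
  i=3: ✓ (witness j=3)
  i=4: ✗ (none in [4,5])
  i=5: ✓ (witness j=6)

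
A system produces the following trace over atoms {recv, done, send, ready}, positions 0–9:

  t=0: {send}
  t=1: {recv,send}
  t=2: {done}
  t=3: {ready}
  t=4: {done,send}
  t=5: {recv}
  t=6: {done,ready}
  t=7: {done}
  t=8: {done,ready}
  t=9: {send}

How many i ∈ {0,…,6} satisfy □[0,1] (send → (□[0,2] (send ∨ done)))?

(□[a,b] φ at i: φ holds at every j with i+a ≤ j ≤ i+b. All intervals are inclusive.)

3

Evaluate at each i in [0,6]:
  i=0: ✗ (fails at j=1)
  i=1: ✗ (fails at j=1)
  i=2: ✓ (all of [2,3])
  i=3: ✗ (fails at j=4)
  i=4: ✗ (fails at j=4)
  i=5: ✓ (all of [5,6])
  i=6: ✓ (all of [6,7])
Positions where it holds: {2, 5, 6} → 3.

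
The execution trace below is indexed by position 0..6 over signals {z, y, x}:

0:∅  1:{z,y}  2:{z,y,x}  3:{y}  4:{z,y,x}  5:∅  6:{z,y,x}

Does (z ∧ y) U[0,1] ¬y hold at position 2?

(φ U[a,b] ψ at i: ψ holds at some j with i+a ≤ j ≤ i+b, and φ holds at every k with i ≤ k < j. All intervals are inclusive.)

Does not hold

Need some j in [2,3] with ¬y, and (z ∧ y) at every k in [2,j-1].
  j=2: ¬y false.
  j=3: ¬y false.
No j in the window works → until fails.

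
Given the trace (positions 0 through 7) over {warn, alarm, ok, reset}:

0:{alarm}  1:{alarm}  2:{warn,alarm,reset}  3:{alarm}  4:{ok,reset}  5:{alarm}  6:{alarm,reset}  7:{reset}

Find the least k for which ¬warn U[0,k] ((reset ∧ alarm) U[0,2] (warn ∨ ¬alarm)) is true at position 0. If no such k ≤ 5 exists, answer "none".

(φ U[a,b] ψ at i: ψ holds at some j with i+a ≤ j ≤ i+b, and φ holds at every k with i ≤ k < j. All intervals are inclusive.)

2

Need earliest j ≥ 0 with ((reset ∧ alarm) U[0,2] (warn ∨ ¬alarm)), and ¬warn at every k in [0,j-1].
  j=0: rhs fails.
  j=1: rhs fails.
  j=2: rhs holds; lhs holds on [0,1]. k = 2.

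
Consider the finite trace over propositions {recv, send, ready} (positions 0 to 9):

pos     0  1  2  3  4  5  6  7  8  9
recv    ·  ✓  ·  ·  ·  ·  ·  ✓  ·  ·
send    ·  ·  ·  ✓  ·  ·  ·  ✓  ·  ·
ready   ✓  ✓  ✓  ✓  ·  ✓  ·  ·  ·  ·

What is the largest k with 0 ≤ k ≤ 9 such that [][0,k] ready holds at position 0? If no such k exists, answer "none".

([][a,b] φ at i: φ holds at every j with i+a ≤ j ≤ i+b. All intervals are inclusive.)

ready must hold from j=0 onward; find where it first fails.
  j=0: holds
  j=1: holds
  j=2: holds
  j=3: holds
  j=4: fails
Holds on [0,3], so largest k = 3.

3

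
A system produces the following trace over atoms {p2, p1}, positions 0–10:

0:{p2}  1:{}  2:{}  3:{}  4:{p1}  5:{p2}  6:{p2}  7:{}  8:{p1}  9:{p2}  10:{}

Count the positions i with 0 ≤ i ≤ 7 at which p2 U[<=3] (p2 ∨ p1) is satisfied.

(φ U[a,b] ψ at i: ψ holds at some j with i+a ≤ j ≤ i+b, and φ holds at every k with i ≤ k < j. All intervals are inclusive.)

Evaluate at each i in [0,7]:
  i=0: ✓ (rhs at j=0)
  i=1: ✗ (lhs fails at k=1 before rhs at j=4)
  i=2: ✗ (lhs fails at k=2 before rhs at j=4)
  i=3: ✗ (lhs fails at k=3 before rhs at j=4)
  i=4: ✓ (rhs at j=4)
  i=5: ✓ (rhs at j=5)
  i=6: ✓ (rhs at j=6)
  i=7: ✗ (lhs fails at k=7 before rhs at j=8)
Positions where it holds: {0, 4, 5, 6} → 4.

4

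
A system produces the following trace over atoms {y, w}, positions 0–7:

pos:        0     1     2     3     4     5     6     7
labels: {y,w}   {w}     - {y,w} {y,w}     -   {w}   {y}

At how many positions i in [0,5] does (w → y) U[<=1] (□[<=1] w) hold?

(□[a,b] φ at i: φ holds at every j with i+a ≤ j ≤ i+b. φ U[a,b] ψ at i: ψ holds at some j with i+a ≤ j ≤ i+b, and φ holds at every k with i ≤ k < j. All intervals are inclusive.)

Evaluate at each i in [0,5]:
  i=0: ✓ (rhs at j=0)
  i=1: ✗ (no rhs in [1,2])
  i=2: ✓ (rhs at j=3; lhs holds on [2,2])
  i=3: ✓ (rhs at j=3)
  i=4: ✗ (no rhs in [4,5])
  i=5: ✗ (no rhs in [5,6])
Positions where it holds: {0, 2, 3} → 3.

3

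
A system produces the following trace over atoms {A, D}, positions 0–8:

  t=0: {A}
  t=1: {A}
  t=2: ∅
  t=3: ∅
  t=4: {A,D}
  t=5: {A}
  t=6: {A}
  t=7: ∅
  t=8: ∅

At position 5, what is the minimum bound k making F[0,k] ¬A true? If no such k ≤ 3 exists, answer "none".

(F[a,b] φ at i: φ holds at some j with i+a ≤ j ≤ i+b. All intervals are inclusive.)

2

Scan j = 5,6,… for ¬A:
  j=5: fails
  j=6: fails
  j=7: holds
First hit at j=7, so smallest k = 7-5 = 2.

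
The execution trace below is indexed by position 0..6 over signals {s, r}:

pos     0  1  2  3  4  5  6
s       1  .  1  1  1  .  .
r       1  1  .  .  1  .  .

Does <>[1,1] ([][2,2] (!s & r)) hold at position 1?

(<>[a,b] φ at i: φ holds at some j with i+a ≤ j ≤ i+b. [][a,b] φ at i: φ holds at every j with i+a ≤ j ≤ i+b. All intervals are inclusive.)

Check [][2,2] (!s & r) at each j in [2,2]:
  j=2: fails at 4
No position in the window satisfies it → formula fails.

False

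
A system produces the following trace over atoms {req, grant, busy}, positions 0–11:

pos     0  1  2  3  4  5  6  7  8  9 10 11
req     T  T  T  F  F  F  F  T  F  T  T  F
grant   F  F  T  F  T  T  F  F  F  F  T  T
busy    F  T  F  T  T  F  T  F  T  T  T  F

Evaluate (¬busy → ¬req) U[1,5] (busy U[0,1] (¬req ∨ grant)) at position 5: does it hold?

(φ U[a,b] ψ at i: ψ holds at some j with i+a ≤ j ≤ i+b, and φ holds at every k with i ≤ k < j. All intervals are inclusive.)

Need some j in [6,10] with (busy U[0,1] (¬req ∨ grant)), and (¬busy → ¬req) at every k in [5,j-1].
  j=6: (busy U[0,1] (¬req ∨ grant)) holds; (¬busy → ¬req) holds at every k in [5,5] → satisfied.

True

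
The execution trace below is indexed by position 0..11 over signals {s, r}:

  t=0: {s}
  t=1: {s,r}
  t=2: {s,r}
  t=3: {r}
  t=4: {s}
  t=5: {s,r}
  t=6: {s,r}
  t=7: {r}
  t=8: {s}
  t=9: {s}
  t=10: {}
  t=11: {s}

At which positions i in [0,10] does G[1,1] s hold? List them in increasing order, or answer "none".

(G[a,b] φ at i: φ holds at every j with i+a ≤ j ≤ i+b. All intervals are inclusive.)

0, 1, 3, 4, 5, 7, 8, 10

Evaluate at each i in [0,10]:
  i=0: ✓ (all of [1,1])
  i=1: ✓ (all of [2,2])
  i=2: ✗ (fails at j=3)
  i=3: ✓ (all of [4,4])
  i=4: ✓ (all of [5,5])
  i=5: ✓ (all of [6,6])
  i=6: ✗ (fails at j=7)
  i=7: ✓ (all of [8,8])
  i=8: ✓ (all of [9,9])
  i=9: ✗ (fails at j=10)
  i=10: ✓ (all of [11,11])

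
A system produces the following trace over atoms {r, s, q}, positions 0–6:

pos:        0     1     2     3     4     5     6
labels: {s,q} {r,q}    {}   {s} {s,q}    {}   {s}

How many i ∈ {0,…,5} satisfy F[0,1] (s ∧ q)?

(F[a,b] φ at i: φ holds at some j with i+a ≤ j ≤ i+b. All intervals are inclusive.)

Evaluate at each i in [0,5]:
  i=0: ✓ (witness j=0)
  i=1: ✗ (none in [1,2])
  i=2: ✗ (none in [2,3])
  i=3: ✓ (witness j=4)
  i=4: ✓ (witness j=4)
  i=5: ✗ (none in [5,6])
Positions where it holds: {0, 3, 4} → 3.

3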